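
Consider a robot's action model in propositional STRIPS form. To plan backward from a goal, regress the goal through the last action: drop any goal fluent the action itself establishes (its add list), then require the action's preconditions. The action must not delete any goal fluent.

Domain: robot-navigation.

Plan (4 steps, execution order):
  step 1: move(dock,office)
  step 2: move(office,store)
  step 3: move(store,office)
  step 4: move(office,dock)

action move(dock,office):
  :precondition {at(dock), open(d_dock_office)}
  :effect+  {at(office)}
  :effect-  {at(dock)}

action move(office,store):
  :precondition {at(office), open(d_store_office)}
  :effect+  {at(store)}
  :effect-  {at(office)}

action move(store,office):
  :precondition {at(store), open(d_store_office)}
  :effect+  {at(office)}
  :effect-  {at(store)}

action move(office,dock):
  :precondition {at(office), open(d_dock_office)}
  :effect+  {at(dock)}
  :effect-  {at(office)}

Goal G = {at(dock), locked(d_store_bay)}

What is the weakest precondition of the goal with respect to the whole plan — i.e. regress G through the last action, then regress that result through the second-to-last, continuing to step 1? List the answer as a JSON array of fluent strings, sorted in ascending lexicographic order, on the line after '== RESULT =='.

Work backward from the goal:
  through step 4 (move(office,dock)): drop {at(dock)}, keep {locked(d_store_bay)}, require {at(office), open(d_dock_office)}
    → {at(office), locked(d_store_bay), open(d_dock_office)}
  through step 3 (move(store,office)): drop {at(office)}, keep {locked(d_store_bay), open(d_dock_office)}, require {at(store), open(d_store_office)}
    → {at(store), locked(d_store_bay), open(d_dock_office), open(d_store_office)}
  through step 2 (move(office,store)): drop {at(store)}, keep {locked(d_store_bay), open(d_dock_office), open(d_store_office)}, require {at(office), open(d_store_office)}
    → {at(office), locked(d_store_bay), open(d_dock_office), open(d_store_office)}
  through step 1 (move(dock,office)): drop {at(office)}, keep {locked(d_store_bay), open(d_dock_office), open(d_store_office)}, require {at(dock), open(d_dock_office)}
    → {at(dock), locked(d_store_bay), open(d_dock_office), open(d_store_office)}

== RESULT ==
["at(dock)", "locked(d_store_bay)", "open(d_dock_office)", "open(d_store_office)"]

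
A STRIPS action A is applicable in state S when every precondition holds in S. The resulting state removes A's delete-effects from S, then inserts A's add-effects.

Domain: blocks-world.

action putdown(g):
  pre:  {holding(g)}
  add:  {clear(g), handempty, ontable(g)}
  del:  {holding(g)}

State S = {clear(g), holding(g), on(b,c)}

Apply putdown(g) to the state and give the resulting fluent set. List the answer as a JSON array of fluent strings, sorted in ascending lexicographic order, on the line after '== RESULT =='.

Compute (S \ del) ∪ add:
  pre ⊆ S: {holding(g)} ⊆ S  — applicable
  S \ del = {clear(g), on(b,c)}
  ∪ add   = {clear(g), handempty, on(b,c), ontable(g)}

== RESULT ==
["clear(g)", "handempty", "on(b,c)", "ontable(g)"]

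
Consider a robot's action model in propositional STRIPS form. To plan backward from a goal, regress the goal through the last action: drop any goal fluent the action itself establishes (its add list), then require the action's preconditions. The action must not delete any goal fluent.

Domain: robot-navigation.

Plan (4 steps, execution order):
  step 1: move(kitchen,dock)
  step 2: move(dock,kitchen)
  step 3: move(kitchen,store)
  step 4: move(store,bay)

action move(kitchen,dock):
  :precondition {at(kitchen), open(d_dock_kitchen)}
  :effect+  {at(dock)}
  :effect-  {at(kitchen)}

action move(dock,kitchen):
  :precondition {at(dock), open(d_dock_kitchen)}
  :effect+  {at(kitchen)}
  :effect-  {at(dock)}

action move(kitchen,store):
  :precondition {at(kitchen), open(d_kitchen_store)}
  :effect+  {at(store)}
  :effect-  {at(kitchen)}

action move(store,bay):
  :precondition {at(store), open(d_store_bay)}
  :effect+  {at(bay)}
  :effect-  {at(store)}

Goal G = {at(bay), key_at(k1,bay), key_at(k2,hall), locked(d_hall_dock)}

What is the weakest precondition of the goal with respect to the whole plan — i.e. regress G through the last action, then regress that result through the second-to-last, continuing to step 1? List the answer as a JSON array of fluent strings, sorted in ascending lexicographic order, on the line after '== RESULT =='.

Work backward from the goal:
  through step 4 (move(store,bay)): drop {at(bay)}, keep {key_at(k1,bay), key_at(k2,hall), locked(d_hall_dock)}, require {at(store), open(d_store_bay)}
    → {at(store), key_at(k1,bay), key_at(k2,hall), locked(d_hall_dock), open(d_store_bay)}
  through step 3 (move(kitchen,store)): drop {at(store)}, keep {key_at(k1,bay), key_at(k2,hall), locked(d_hall_dock), open(d_store_bay)}, require {at(kitchen), open(d_kitchen_store)}
    → {at(kitchen), key_at(k1,bay), key_at(k2,hall), locked(d_hall_dock), open(d_kitchen_store), open(d_store_bay)}
  through step 2 (move(dock,kitchen)): drop {at(kitchen)}, keep {key_at(k1,bay), key_at(k2,hall), locked(d_hall_dock), open(d_kitchen_store), open(d_store_bay)}, require {at(dock), open(d_dock_kitchen)}
    → {at(dock), key_at(k1,bay), key_at(k2,hall), locked(d_hall_dock), open(d_dock_kitchen), open(d_kitchen_store), open(d_store_bay)}
  through step 1 (move(kitchen,dock)): drop {at(dock)}, keep {key_at(k1,bay), key_at(k2,hall), locked(d_hall_dock), open(d_dock_kitchen), open(d_kitchen_store), open(d_store_bay)}, require {at(kitchen), open(d_dock_kitchen)}
    → {at(kitchen), key_at(k1,bay), key_at(k2,hall), locked(d_hall_dock), open(d_dock_kitchen), open(d_kitchen_store), open(d_store_bay)}

== RESULT ==
["at(kitchen)", "key_at(k1,bay)", "key_at(k2,hall)", "locked(d_hall_dock)", "open(d_dock_kitchen)", "open(d_kitchen_store)", "open(d_store_bay)"]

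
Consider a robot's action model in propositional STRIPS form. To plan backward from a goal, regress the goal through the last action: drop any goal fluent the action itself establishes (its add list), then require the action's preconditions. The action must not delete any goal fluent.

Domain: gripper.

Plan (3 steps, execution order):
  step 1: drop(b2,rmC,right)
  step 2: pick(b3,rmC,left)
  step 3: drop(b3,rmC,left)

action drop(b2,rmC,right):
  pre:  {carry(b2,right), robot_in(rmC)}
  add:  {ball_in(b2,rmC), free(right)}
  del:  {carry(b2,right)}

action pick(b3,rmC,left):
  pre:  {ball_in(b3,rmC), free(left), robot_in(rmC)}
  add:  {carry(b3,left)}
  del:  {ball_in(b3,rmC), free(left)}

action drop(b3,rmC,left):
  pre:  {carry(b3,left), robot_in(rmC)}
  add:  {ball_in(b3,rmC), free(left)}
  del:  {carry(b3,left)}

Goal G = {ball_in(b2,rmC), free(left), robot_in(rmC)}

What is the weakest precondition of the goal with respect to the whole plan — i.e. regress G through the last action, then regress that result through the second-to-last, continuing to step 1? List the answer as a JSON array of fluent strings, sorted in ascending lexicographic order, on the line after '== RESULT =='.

Work backward from the goal:
  through step 3 (drop(b3,rmC,left)): drop {free(left)}, keep {ball_in(b2,rmC), robot_in(rmC)}, require {carry(b3,left), robot_in(rmC)}
    → {ball_in(b2,rmC), carry(b3,left), robot_in(rmC)}
  through step 2 (pick(b3,rmC,left)): drop {carry(b3,left)}, keep {ball_in(b2,rmC), robot_in(rmC)}, require {ball_in(b3,rmC), free(left), robot_in(rmC)}
    → {ball_in(b2,rmC), ball_in(b3,rmC), free(left), robot_in(rmC)}
  through step 1 (drop(b2,rmC,right)): drop {ball_in(b2,rmC)}, keep {ball_in(b3,rmC), free(left), robot_in(rmC)}, require {carry(b2,right), robot_in(rmC)}
    → {ball_in(b3,rmC), carry(b2,right), free(left), robot_in(rmC)}

== RESULT ==
["ball_in(b3,rmC)", "carry(b2,right)", "free(left)", "robot_in(rmC)"]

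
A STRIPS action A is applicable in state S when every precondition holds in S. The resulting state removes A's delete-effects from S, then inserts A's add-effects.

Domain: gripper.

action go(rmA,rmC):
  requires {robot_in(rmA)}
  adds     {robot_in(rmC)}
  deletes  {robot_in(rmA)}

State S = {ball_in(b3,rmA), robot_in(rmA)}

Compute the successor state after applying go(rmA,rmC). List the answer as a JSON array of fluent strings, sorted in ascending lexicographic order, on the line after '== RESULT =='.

Compute (S \ del) ∪ add:
  pre ⊆ S: {robot_in(rmA)} ⊆ S  — applicable
  S \ del = {ball_in(b3,rmA)}
  ∪ add   = {ball_in(b3,rmA), robot_in(rmC)}

== RESULT ==
["ball_in(b3,rmA)", "robot_in(rmC)"]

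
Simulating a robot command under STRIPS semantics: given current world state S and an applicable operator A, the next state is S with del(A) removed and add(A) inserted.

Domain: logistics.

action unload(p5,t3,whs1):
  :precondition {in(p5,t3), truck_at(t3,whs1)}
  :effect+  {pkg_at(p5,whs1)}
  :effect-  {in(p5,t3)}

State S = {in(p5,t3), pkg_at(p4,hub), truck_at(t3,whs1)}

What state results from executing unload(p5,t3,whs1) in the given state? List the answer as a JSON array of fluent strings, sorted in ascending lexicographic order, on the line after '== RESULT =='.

Progress:
  pre ⊆ S: {in(p5,t3), truck_at(t3,whs1)} ⊆ S  — applicable
  S \ del = {pkg_at(p4,hub), truck_at(t3,whs1)}
  ∪ add   = {pkg_at(p4,hub), pkg_at(p5,whs1), truck_at(t3,whs1)}

== RESULT ==
["pkg_at(p4,hub)", "pkg_at(p5,whs1)", "truck_at(t3,whs1)"]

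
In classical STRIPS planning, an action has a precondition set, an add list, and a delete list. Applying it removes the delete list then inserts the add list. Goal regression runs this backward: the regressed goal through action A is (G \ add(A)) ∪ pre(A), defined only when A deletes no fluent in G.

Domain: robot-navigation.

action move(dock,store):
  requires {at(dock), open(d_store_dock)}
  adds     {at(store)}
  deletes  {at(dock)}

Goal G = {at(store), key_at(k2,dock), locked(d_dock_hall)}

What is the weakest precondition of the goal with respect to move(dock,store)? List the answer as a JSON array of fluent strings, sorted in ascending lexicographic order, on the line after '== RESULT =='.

Regress:
  G ∩ del = {}  (empty — regression defined)
  G \ add = {at(store), key_at(k2,dock), locked(d_dock_hall)} \ {at(store)} = {key_at(k2,dock), locked(d_dock_hall)}
  ∪ pre   = {key_at(k2,dock), locked(d_dock_hall)} ∪ {at(dock), open(d_store_dock)}
          = {at(dock), key_at(k2,dock), locked(d_dock_hall), open(d_store_dock)}

== RESULT ==
["at(dock)", "key_at(k2,dock)", "locked(d_dock_hall)", "open(d_store_dock)"]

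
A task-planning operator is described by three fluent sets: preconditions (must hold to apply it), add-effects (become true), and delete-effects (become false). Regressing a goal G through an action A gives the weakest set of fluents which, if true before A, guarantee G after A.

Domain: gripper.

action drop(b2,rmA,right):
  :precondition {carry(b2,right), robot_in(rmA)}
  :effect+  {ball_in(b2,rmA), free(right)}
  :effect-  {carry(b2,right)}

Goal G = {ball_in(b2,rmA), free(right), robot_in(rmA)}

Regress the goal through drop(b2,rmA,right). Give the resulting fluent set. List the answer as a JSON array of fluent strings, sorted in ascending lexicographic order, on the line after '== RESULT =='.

Compute (G \ add) ∪ pre:
  G ∩ del = {}  (empty — regression defined)
  G \ add = {ball_in(b2,rmA), free(right), robot_in(rmA)} \ {ball_in(b2,rmA), free(right)} = {robot_in(rmA)}
  ∪ pre   = {robot_in(rmA)} ∪ {carry(b2,right), robot_in(rmA)}
          = {carry(b2,right), robot_in(rmA)}

== RESULT ==
["carry(b2,right)", "robot_in(rmA)"]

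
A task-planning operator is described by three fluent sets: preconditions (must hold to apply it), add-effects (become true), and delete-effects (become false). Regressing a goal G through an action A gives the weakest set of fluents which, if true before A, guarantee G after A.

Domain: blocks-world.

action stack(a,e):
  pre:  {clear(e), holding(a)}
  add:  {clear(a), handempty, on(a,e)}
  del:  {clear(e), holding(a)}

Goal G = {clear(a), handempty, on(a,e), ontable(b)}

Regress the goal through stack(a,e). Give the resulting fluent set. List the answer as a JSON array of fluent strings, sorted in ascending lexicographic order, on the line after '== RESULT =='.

Compute (G \ add) ∪ pre:
  G ∩ del = {}  (empty — regression defined)
  G \ add = {clear(a), handempty, on(a,e), ontable(b)} \ {clear(a), handempty, on(a,e)} = {ontable(b)}
  ∪ pre   = {ontable(b)} ∪ {clear(e), holding(a)}
          = {clear(e), holding(a), ontable(b)}

== RESULT ==
["clear(e)", "holding(a)", "ontable(b)"]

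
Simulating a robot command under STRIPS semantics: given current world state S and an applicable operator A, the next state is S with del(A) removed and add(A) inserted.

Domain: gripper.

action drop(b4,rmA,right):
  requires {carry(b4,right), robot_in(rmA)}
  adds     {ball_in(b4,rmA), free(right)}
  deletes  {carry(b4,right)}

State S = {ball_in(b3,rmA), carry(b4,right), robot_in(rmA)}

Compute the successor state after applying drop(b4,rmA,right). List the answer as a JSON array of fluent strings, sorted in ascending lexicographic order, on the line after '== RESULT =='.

Progress:
  pre ⊆ S: {carry(b4,right), robot_in(rmA)} ⊆ S  — applicable
  S \ del = {ball_in(b3,rmA), robot_in(rmA)}
  ∪ add   = {ball_in(b3,rmA), ball_in(b4,rmA), free(right), robot_in(rmA)}

== RESULT ==
["ball_in(b3,rmA)", "ball_in(b4,rmA)", "free(right)", "robot_in(rmA)"]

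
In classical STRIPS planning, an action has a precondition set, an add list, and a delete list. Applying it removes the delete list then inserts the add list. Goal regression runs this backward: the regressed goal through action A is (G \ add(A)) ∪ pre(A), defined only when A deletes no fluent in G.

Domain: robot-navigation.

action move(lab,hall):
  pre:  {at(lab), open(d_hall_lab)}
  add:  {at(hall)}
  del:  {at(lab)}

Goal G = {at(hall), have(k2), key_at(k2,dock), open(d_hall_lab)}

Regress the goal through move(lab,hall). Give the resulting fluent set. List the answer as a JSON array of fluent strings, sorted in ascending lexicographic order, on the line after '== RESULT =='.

Regress:
  G ∩ del = {}  (empty — regression defined)
  G \ add = {at(hall), have(k2), key_at(k2,dock), open(d_hall_lab)} \ {at(hall)} = {have(k2), key_at(k2,dock), open(d_hall_lab)}
  ∪ pre   = {have(k2), key_at(k2,dock), open(d_hall_lab)} ∪ {at(lab), open(d_hall_lab)}
          = {at(lab), have(k2), key_at(k2,dock), open(d_hall_lab)}

== RESULT ==
["at(lab)", "have(k2)", "key_at(k2,dock)", "open(d_hall_lab)"]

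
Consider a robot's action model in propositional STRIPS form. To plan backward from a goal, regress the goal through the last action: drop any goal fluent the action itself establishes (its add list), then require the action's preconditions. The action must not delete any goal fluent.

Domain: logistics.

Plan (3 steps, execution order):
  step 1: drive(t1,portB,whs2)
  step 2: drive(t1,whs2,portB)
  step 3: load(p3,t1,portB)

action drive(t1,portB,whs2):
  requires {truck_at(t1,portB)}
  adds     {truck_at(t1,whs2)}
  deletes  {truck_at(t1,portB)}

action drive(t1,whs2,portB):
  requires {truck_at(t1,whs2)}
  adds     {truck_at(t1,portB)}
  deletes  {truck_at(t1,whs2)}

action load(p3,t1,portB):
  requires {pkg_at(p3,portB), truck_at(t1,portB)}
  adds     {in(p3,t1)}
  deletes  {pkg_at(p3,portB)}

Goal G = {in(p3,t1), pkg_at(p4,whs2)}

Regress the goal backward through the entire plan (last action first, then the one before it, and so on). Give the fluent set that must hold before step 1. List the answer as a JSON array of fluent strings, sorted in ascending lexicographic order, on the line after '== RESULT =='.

Work backward from the goal:
  through step 3 (load(p3,t1,portB)): drop {in(p3,t1)}, keep {pkg_at(p4,whs2)}, require {pkg_at(p3,portB), truck_at(t1,portB)}
    → {pkg_at(p3,portB), pkg_at(p4,whs2), truck_at(t1,portB)}
  through step 2 (drive(t1,whs2,portB)): drop {truck_at(t1,portB)}, keep {pkg_at(p3,portB), pkg_at(p4,whs2)}, require {truck_at(t1,whs2)}
    → {pkg_at(p3,portB), pkg_at(p4,whs2), truck_at(t1,whs2)}
  through step 1 (drive(t1,portB,whs2)): drop {truck_at(t1,whs2)}, keep {pkg_at(p3,portB), pkg_at(p4,whs2)}, require {truck_at(t1,portB)}
    → {pkg_at(p3,portB), pkg_at(p4,whs2), truck_at(t1,portB)}

== RESULT ==
["pkg_at(p3,portB)", "pkg_at(p4,whs2)", "truck_at(t1,portB)"]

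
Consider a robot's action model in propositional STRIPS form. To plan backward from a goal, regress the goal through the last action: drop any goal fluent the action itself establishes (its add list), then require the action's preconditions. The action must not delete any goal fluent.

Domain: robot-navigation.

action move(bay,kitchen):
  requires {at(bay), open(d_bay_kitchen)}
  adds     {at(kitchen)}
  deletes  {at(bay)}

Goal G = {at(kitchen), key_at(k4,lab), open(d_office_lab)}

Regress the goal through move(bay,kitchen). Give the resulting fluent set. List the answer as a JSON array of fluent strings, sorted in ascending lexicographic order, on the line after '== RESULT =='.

Regress:
  G ∩ del = {}  (empty — regression defined)
  G \ add = {at(kitchen), key_at(k4,lab), open(d_office_lab)} \ {at(kitchen)} = {key_at(k4,lab), open(d_office_lab)}
  ∪ pre   = {key_at(k4,lab), open(d_office_lab)} ∪ {at(bay), open(d_bay_kitchen)}
          = {at(bay), key_at(k4,lab), open(d_bay_kitchen), open(d_office_lab)}

== RESULT ==
["at(bay)", "key_at(k4,lab)", "open(d_bay_kitchen)", "open(d_office_lab)"]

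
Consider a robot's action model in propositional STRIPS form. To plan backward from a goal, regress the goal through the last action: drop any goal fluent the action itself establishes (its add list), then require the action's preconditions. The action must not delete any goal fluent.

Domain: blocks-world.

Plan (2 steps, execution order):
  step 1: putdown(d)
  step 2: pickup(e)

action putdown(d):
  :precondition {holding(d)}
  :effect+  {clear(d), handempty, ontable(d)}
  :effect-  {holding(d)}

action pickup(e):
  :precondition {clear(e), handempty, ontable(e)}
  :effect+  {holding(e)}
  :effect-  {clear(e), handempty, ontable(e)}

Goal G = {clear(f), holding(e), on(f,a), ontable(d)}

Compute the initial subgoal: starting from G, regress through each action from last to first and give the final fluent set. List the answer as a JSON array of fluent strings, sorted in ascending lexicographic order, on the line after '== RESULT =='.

Work backward from the goal:
  through step 2 (pickup(e)): drop {holding(e)}, keep {clear(f), on(f,a), ontable(d)}, require {clear(e), handempty, ontable(e)}
    → {clear(e), clear(f), handempty, on(f,a), ontable(d), ontable(e)}
  through step 1 (putdown(d)): drop {handempty, ontable(d)}, keep {clear(e), clear(f), on(f,a), ontable(e)}, require {holding(d)}
    → {clear(e), clear(f), holding(d), on(f,a), ontable(e)}

== RESULT ==
["clear(e)", "clear(f)", "holding(d)", "on(f,a)", "ontable(e)"]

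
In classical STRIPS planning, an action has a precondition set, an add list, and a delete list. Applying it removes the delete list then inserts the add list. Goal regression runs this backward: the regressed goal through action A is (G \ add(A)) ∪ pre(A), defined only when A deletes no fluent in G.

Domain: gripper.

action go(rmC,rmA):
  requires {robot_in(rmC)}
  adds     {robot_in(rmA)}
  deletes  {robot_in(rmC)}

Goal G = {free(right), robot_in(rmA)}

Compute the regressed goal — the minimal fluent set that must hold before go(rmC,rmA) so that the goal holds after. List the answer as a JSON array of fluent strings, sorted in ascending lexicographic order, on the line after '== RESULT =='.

Regress:
  G ∩ del = {}  (empty — regression defined)
  G \ add = {free(right), robot_in(rmA)} \ {robot_in(rmA)} = {free(right)}
  ∪ pre   = {free(right)} ∪ {robot_in(rmC)}
          = {free(right), robot_in(rmC)}

== RESULT ==
["free(right)", "robot_in(rmC)"]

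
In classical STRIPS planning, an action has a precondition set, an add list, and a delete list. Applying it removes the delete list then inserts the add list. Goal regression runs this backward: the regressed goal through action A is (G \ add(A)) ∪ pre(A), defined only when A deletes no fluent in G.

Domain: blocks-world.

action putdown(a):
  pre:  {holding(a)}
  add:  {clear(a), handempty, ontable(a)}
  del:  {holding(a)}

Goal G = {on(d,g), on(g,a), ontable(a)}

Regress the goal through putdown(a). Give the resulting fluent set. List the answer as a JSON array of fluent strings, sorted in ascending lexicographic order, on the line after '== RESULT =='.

Regress:
  G ∩ del = {}  (empty — regression defined)
  G \ add = {on(d,g), on(g,a), ontable(a)} \ {clear(a), handempty, ontable(a)} = {on(d,g), on(g,a)}
  ∪ pre   = {on(d,g), on(g,a)} ∪ {holding(a)}
          = {holding(a), on(d,g), on(g,a)}

== RESULT ==
["holding(a)", "on(d,g)", "on(g,a)"]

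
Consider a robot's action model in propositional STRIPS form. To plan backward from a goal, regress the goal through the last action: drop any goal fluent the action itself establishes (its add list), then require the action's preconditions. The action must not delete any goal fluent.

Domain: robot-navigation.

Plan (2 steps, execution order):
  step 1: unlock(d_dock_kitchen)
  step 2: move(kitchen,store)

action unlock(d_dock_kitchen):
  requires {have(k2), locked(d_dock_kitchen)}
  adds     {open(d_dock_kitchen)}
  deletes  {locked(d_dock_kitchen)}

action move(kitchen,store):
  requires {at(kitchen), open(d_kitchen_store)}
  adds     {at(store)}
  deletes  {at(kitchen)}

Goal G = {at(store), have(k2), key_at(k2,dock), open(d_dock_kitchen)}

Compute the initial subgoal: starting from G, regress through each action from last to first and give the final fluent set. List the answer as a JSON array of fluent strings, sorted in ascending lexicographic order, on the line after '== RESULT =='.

Regress step by step:
  through step 2 (move(kitchen,store)): drop {at(store)}, keep {have(k2), key_at(k2,dock), open(d_dock_kitchen)}, require {at(kitchen), open(d_kitchen_store)}
    → {at(kitchen), have(k2), key_at(k2,dock), open(d_dock_kitchen), open(d_kitchen_store)}
  through step 1 (unlock(d_dock_kitchen)): drop {open(d_dock_kitchen)}, keep {at(kitchen), have(k2), key_at(k2,dock), open(d_kitchen_store)}, require {have(k2), locked(d_dock_kitchen)}
    → {at(kitchen), have(k2), key_at(k2,dock), locked(d_dock_kitchen), open(d_kitchen_store)}

== RESULT ==
["at(kitchen)", "have(k2)", "key_at(k2,dock)", "locked(d_dock_kitchen)", "open(d_kitchen_store)"]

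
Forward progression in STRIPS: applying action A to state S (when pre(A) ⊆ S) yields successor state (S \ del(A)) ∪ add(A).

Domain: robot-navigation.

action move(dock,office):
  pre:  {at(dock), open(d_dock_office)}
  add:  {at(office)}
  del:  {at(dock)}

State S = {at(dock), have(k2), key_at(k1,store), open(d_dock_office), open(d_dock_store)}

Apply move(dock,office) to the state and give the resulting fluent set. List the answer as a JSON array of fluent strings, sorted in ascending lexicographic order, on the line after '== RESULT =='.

Progress:
  pre ⊆ S: {at(dock), open(d_dock_office)} ⊆ S  — applicable
  S \ del = {have(k2), key_at(k1,store), open(d_dock_office), open(d_dock_store)}
  ∪ add   = {at(office), have(k2), key_at(k1,store), open(d_dock_office), open(d_dock_store)}

== RESULT ==
["at(office)", "have(k2)", "key_at(k1,store)", "open(d_dock_office)", "open(d_dock_store)"]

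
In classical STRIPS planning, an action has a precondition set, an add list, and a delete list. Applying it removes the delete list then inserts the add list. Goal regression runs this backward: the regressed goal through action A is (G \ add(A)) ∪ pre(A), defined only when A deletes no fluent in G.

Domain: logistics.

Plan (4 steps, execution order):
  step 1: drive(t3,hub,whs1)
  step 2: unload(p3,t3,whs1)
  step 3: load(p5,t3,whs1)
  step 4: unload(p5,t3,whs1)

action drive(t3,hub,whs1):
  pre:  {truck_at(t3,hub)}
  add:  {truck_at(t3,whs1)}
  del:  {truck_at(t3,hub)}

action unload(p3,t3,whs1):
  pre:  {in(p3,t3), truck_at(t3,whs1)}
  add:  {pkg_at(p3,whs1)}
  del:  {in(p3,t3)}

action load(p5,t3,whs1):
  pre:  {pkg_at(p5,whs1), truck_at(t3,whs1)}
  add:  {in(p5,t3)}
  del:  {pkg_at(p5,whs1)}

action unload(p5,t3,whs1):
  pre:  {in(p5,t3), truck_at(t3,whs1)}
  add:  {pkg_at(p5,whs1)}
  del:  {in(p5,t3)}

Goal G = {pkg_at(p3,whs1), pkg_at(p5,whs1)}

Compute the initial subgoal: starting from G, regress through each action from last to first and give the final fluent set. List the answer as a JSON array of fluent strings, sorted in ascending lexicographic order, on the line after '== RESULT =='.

Work backward from the goal:
  through step 4 (unload(p5,t3,whs1)): drop {pkg_at(p5,whs1)}, keep {pkg_at(p3,whs1)}, require {in(p5,t3), truck_at(t3,whs1)}
    → {in(p5,t3), pkg_at(p3,whs1), truck_at(t3,whs1)}
  through step 3 (load(p5,t3,whs1)): drop {in(p5,t3)}, keep {pkg_at(p3,whs1), truck_at(t3,whs1)}, require {pkg_at(p5,whs1), truck_at(t3,whs1)}
    → {pkg_at(p3,whs1), pkg_at(p5,whs1), truck_at(t3,whs1)}
  through step 2 (unload(p3,t3,whs1)): drop {pkg_at(p3,whs1)}, keep {pkg_at(p5,whs1), truck_at(t3,whs1)}, require {in(p3,t3), truck_at(t3,whs1)}
    → {in(p3,t3), pkg_at(p5,whs1), truck_at(t3,whs1)}
  through step 1 (drive(t3,hub,whs1)): drop {truck_at(t3,whs1)}, keep {in(p3,t3), pkg_at(p5,whs1)}, require {truck_at(t3,hub)}
    → {in(p3,t3), pkg_at(p5,whs1), truck_at(t3,hub)}

== RESULT ==
["in(p3,t3)", "pkg_at(p5,whs1)", "truck_at(t3,hub)"]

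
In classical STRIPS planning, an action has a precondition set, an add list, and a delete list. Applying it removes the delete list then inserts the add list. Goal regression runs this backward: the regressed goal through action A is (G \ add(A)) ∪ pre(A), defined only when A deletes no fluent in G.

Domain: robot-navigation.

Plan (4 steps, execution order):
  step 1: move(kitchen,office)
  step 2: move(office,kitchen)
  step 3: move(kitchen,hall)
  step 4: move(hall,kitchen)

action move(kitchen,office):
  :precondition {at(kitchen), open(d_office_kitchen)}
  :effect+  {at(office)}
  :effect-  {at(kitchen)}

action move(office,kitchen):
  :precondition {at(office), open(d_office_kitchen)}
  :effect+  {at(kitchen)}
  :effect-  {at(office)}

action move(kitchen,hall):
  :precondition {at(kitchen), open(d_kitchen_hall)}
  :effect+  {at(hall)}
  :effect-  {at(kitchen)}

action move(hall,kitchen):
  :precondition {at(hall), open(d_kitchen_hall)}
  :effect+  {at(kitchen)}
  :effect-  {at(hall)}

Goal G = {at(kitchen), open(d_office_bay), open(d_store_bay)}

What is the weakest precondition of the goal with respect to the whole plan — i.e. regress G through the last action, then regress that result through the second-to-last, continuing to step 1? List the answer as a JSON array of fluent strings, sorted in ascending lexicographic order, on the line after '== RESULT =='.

Regress step by step:
  through step 4 (move(hall,kitchen)): drop {at(kitchen)}, keep {open(d_office_bay), open(d_store_bay)}, require {at(hall), open(d_kitchen_hall)}
    → {at(hall), open(d_kitchen_hall), open(d_office_bay), open(d_store_bay)}
  through step 3 (move(kitchen,hall)): drop {at(hall)}, keep {open(d_kitchen_hall), open(d_office_bay), open(d_store_bay)}, require {at(kitchen), open(d_kitchen_hall)}
    → {at(kitchen), open(d_kitchen_hall), open(d_office_bay), open(d_store_bay)}
  through step 2 (move(office,kitchen)): drop {at(kitchen)}, keep {open(d_kitchen_hall), open(d_office_bay), open(d_store_bay)}, require {at(office), open(d_office_kitchen)}
    → {at(office), open(d_kitchen_hall), open(d_office_bay), open(d_office_kitchen), open(d_store_bay)}
  through step 1 (move(kitchen,office)): drop {at(office)}, keep {open(d_kitchen_hall), open(d_office_bay), open(d_office_kitchen), open(d_store_bay)}, require {at(kitchen), open(d_office_kitchen)}
    → {at(kitchen), open(d_kitchen_hall), open(d_office_bay), open(d_office_kitchen), open(d_store_bay)}

== RESULT ==
["at(kitchen)", "open(d_kitchen_hall)", "open(d_office_bay)", "open(d_office_kitchen)", "open(d_store_bay)"]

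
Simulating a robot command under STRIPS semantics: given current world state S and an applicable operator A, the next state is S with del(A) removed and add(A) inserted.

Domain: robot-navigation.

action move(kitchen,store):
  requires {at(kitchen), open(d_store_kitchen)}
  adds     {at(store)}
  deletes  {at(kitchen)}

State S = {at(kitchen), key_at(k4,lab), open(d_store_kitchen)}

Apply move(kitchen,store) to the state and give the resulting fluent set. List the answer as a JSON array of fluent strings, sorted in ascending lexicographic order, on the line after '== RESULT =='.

Progress:
  pre ⊆ S: {at(kitchen), open(d_store_kitchen)} ⊆ S  — applicable
  S \ del = {key_at(k4,lab), open(d_store_kitchen)}
  ∪ add   = {at(store), key_at(k4,lab), open(d_store_kitchen)}

== RESULT ==
["at(store)", "key_at(k4,lab)", "open(d_store_kitchen)"]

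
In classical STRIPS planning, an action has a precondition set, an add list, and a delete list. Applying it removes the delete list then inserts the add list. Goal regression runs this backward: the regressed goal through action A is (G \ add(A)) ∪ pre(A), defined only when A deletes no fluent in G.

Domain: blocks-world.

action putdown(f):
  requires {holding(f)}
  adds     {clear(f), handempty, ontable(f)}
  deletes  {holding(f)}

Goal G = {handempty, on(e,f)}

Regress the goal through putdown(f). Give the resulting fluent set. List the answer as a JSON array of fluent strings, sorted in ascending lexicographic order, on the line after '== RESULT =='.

Regress:
  G ∩ del = {}  (empty — regression defined)
  G \ add = {handempty, on(e,f)} \ {clear(f), handempty, ontable(f)} = {on(e,f)}
  ∪ pre   = {on(e,f)} ∪ {holding(f)}
          = {holding(f), on(e,f)}

== RESULT ==
["holding(f)", "on(e,f)"]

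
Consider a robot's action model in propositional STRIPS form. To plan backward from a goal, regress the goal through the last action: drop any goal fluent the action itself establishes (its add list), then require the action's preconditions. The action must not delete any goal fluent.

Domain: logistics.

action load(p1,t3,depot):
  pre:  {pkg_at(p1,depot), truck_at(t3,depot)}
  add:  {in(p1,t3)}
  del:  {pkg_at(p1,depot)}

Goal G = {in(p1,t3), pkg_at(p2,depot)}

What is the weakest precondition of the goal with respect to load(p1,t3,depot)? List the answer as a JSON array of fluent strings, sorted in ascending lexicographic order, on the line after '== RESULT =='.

Compute (G \ add) ∪ pre:
  G ∩ del = {}  (empty — regression defined)
  G \ add = {in(p1,t3), pkg_at(p2,depot)} \ {in(p1,t3)} = {pkg_at(p2,depot)}
  ∪ pre   = {pkg_at(p2,depot)} ∪ {pkg_at(p1,depot), truck_at(t3,depot)}
          = {pkg_at(p1,depot), pkg_at(p2,depot), truck_at(t3,depot)}

== RESULT ==
["pkg_at(p1,depot)", "pkg_at(p2,depot)", "truck_at(t3,depot)"]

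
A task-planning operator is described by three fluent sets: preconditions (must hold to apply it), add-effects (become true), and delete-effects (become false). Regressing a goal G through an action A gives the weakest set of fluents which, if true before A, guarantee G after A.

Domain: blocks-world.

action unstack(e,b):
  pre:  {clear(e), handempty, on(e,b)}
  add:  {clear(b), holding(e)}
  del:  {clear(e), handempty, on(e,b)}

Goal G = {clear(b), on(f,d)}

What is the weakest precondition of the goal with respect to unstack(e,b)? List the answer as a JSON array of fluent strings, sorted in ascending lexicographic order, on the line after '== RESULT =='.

Compute (G \ add) ∪ pre:
  G ∩ del = {}  (empty — regression defined)
  G \ add = {clear(b), on(f,d)} \ {clear(b), holding(e)} = {on(f,d)}
  ∪ pre   = {on(f,d)} ∪ {clear(e), handempty, on(e,b)}
          = {clear(e), handempty, on(e,b), on(f,d)}

== RESULT ==
["clear(e)", "handempty", "on(e,b)", "on(f,d)"]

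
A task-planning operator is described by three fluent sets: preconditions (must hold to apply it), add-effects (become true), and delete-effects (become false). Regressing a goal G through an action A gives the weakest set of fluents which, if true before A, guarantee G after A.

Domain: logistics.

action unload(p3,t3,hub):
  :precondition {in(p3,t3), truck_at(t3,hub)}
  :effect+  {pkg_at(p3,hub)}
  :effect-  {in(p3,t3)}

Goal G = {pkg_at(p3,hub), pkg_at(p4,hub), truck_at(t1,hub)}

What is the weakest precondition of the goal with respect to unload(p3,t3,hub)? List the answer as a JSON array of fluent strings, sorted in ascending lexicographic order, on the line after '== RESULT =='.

Regress:
  G ∩ del = {}  (empty — regression defined)
  G \ add = {pkg_at(p3,hub), pkg_at(p4,hub), truck_at(t1,hub)} \ {pkg_at(p3,hub)} = {pkg_at(p4,hub), truck_at(t1,hub)}
  ∪ pre   = {pkg_at(p4,hub), truck_at(t1,hub)} ∪ {in(p3,t3), truck_at(t3,hub)}
          = {in(p3,t3), pkg_at(p4,hub), truck_at(t1,hub), truck_at(t3,hub)}

== RESULT ==
["in(p3,t3)", "pkg_at(p4,hub)", "truck_at(t1,hub)", "truck_at(t3,hub)"]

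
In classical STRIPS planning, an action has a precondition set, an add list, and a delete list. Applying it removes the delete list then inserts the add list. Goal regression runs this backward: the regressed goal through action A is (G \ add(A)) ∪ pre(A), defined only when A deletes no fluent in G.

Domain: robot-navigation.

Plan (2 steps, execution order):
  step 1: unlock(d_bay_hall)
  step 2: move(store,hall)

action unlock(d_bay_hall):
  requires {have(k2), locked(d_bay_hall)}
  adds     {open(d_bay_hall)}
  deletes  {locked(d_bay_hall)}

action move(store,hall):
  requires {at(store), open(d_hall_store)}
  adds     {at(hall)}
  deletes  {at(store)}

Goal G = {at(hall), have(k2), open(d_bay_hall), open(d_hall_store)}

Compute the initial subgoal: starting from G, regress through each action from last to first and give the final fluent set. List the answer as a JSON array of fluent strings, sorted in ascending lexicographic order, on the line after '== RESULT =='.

Work backward from the goal:
  through step 2 (move(store,hall)): drop {at(hall)}, keep {have(k2), open(d_bay_hall), open(d_hall_store)}, require {at(store), open(d_hall_store)}
    → {at(store), have(k2), open(d_bay_hall), open(d_hall_store)}
  through step 1 (unlock(d_bay_hall)): drop {open(d_bay_hall)}, keep {at(store), have(k2), open(d_hall_store)}, require {have(k2), locked(d_bay_hall)}
    → {at(store), have(k2), locked(d_bay_hall), open(d_hall_store)}

== RESULT ==
["at(store)", "have(k2)", "locked(d_bay_hall)", "open(d_hall_store)"]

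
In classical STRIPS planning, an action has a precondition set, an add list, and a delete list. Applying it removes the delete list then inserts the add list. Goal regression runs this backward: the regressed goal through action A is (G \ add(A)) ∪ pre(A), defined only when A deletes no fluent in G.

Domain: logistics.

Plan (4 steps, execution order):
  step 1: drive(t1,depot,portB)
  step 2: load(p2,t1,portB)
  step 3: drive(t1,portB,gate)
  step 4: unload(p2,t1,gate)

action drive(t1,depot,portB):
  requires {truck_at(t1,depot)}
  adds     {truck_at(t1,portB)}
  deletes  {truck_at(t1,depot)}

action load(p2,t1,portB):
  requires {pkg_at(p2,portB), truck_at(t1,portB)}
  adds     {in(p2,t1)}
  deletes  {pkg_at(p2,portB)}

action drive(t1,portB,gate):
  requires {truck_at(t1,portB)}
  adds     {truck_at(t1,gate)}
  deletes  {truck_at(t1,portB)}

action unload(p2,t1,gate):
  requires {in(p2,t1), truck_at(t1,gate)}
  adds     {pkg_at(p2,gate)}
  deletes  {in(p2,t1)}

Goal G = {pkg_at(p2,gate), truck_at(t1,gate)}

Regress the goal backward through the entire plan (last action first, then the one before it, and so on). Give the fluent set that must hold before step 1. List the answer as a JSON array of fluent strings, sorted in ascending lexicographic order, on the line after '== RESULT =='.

Regress step by step:
  through step 4 (unload(p2,t1,gate)): drop {pkg_at(p2,gate)}, keep {truck_at(t1,gate)}, require {in(p2,t1), truck_at(t1,gate)}
    → {in(p2,t1), truck_at(t1,gate)}
  through step 3 (drive(t1,portB,gate)): drop {truck_at(t1,gate)}, keep {in(p2,t1)}, require {truck_at(t1,portB)}
    → {in(p2,t1), truck_at(t1,portB)}
  through step 2 (load(p2,t1,portB)): drop {in(p2,t1)}, keep {truck_at(t1,portB)}, require {pkg_at(p2,portB), truck_at(t1,portB)}
    → {pkg_at(p2,portB), truck_at(t1,portB)}
  through step 1 (drive(t1,depot,portB)): drop {truck_at(t1,portB)}, keep {pkg_at(p2,portB)}, require {truck_at(t1,depot)}
    → {pkg_at(p2,portB), truck_at(t1,depot)}

== RESULT ==
["pkg_at(p2,portB)", "truck_at(t1,depot)"]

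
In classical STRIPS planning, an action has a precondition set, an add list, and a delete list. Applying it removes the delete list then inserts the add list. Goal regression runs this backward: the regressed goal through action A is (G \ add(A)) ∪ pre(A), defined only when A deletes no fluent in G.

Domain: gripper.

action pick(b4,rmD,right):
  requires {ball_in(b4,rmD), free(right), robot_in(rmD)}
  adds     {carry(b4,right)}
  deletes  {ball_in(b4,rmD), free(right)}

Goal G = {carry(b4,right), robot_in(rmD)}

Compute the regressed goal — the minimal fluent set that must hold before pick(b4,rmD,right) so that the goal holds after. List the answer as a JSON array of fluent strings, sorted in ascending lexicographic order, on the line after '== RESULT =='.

Regress:
  G ∩ del = {}  (empty — regression defined)
  G \ add = {carry(b4,right), robot_in(rmD)} \ {carry(b4,right)} = {robot_in(rmD)}
  ∪ pre   = {robot_in(rmD)} ∪ {ball_in(b4,rmD), free(right), robot_in(rmD)}
          = {ball_in(b4,rmD), free(right), robot_in(rmD)}

== RESULT ==
["ball_in(b4,rmD)", "free(right)", "robot_in(rmD)"]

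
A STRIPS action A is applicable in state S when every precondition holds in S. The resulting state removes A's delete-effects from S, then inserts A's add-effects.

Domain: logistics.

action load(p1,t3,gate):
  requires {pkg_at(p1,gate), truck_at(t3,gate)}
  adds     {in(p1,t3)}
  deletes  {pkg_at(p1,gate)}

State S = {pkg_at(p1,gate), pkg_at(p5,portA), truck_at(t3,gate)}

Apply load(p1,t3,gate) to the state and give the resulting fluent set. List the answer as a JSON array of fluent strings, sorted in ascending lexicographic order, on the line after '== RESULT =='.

Compute (S \ del) ∪ add:
  pre ⊆ S: {pkg_at(p1,gate), truck_at(t3,gate)} ⊆ S  — applicable
  S \ del = {pkg_at(p5,portA), truck_at(t3,gate)}
  ∪ add   = {in(p1,t3), pkg_at(p5,portA), truck_at(t3,gate)}

== RESULT ==
["in(p1,t3)", "pkg_at(p5,portA)", "truck_at(t3,gate)"]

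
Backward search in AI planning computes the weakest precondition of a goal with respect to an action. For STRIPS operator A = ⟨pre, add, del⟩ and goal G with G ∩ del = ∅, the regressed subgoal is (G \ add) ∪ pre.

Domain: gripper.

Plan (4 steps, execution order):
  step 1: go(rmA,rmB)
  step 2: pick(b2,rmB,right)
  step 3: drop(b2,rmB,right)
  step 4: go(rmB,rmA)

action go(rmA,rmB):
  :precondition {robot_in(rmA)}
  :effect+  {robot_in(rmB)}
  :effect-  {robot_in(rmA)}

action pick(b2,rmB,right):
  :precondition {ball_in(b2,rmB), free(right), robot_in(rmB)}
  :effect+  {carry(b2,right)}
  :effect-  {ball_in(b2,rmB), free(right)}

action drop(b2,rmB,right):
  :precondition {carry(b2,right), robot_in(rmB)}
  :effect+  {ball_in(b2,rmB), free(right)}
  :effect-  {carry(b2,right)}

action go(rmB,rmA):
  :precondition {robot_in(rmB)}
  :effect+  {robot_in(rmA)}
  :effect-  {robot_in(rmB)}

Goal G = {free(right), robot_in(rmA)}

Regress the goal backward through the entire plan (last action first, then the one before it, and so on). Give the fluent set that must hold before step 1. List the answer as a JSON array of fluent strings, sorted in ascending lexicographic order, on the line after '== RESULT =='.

Work backward from the goal:
  through step 4 (go(rmB,rmA)): drop {robot_in(rmA)}, keep {free(right)}, require {robot_in(rmB)}
    → {free(right), robot_in(rmB)}
  through step 3 (drop(b2,rmB,right)): drop {free(right)}, keep {robot_in(rmB)}, require {carry(b2,right), robot_in(rmB)}
    → {carry(b2,right), robot_in(rmB)}
  through step 2 (pick(b2,rmB,right)): drop {carry(b2,right)}, keep {robot_in(rmB)}, require {ball_in(b2,rmB), free(right), robot_in(rmB)}
    → {ball_in(b2,rmB), free(right), robot_in(rmB)}
  through step 1 (go(rmA,rmB)): drop {robot_in(rmB)}, keep {ball_in(b2,rmB), free(right)}, require {robot_in(rmA)}
    → {ball_in(b2,rmB), free(right), robot_in(rmA)}

== RESULT ==
["ball_in(b2,rmB)", "free(right)", "robot_in(rmA)"]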